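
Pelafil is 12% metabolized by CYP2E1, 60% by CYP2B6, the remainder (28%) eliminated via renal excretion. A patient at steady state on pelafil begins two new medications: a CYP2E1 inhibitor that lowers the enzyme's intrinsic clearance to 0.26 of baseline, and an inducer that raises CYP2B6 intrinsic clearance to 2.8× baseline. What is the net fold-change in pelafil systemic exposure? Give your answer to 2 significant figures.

The CYP2E1 pathway (12% of clearance) falls to 0.26× activity: 0.12 × 0.26 = 0.0312.
The CYP2B6 pathway (60% of clearance) increases to 2.8× activity: 0.6 × 2.8 = 1.68.
Non-CYP routes (28%) are unchanged.
Relative clearance = 0.0312 + 1.68 + 0.28 = 1.9912.
Because systemic exposure varies inversely with clearance, the combined effect is 1 / 1.9912 = 0.50.

0.50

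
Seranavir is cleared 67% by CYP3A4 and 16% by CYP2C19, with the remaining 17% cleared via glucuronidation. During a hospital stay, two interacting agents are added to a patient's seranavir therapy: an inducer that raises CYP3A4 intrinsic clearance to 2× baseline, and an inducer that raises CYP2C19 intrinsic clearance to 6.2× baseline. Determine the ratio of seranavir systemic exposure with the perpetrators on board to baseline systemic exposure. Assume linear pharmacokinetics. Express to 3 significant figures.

0.400

CYP3A4: 0.67 × 2 = 1.34
CYP2C19: 0.16 × 6.2 = 0.992
Other: 0.17 (unchanged)
New clearance relative to baseline: 1.34 + 0.992 + 0.17 = 2.502.
Because systemic exposure varies inversely with clearance, the combined effect is 1 / 2.502 = 0.400.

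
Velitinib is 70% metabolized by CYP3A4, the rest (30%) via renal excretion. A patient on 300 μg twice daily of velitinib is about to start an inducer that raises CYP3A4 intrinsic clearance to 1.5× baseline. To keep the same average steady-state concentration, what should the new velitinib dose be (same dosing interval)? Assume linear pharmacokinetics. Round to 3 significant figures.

405 μg

The CYP3A4 pathway (70% of clearance) rises to 1.5× activity: 0.7 × 1.5 = 1.05.
Non-CYP routes (30%) are unchanged.
CL_new/CL_old = 1.05 + 0.3 = 1.35.
To maintain the same steady-state level, dose must scale with clearance: new dose = 300 × 1.35 = 405 μg.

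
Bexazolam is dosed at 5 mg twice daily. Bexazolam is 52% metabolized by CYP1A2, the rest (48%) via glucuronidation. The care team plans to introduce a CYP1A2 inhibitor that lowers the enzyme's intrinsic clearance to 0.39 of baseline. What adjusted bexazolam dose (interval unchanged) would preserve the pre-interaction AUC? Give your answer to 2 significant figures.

3.4 mg

CYP1A2: 0.52 × 0.39 = 0.2028
Other: 0.48 (unchanged)
New clearance relative to baseline: 0.2028 + 0.48 = 0.6828.
Exposure is unchanged when dose changes in proportion to clearance. New dose = 5 mg × 0.6828 = 3.4 mg.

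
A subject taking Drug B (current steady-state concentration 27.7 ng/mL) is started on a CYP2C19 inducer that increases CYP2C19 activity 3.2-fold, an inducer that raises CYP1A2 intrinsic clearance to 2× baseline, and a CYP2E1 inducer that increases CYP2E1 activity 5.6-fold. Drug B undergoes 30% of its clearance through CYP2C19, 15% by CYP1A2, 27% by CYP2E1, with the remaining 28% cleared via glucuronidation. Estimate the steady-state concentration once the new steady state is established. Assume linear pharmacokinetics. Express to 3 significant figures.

CYP2C19: 0.3 × 3.2 = 0.96
CYP1A2: 0.15 × 2 = 0.3
CYP2E1: 0.27 × 5.6 = 1.512
Other: 0.28 (unchanged)
CL_new/CL_old = 0.96 + 0.3 + 1.512 + 0.28 = 3.052.
New steady-state concentration = 27.7 / 3.052 = 9.08 ng/mL (concentration scales inversely with clearance).

9.08 ng/mL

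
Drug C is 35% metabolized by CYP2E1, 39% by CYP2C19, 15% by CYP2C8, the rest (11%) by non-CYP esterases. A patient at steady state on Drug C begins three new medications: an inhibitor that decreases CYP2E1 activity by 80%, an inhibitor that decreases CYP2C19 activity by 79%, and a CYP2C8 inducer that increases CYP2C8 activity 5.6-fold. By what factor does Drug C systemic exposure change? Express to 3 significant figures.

0.908

CYP2E1: 0.35 × 0.2 = 0.07
CYP2C19: 0.39 × 0.21 = 0.0819
CYP2C8: 0.15 × 5.6 = 0.84
Other: 0.11 (unchanged)
CL_new/CL_old = 0.07 + 0.0819 + 0.84 + 0.11 = 1.1019.
Net systemic exposure ratio = 1 / 1.1019 = 0.908.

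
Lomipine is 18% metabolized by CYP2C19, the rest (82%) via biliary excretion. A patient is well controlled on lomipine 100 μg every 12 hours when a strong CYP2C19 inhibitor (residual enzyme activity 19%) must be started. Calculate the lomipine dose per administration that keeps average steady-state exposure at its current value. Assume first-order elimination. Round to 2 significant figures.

85 μg

The CYP2C19 pathway (18% of clearance) falls to 0.19× activity: 0.18 × 0.19 = 0.0342.
The remaining 82% of clearance is unaffected.
CL_new/CL_old = 0.0342 + 0.82 = 0.8542.
Css,avg = (dose rate)/CL, so holding Css fixed requires dose ∝ CL: 100 × 0.8542 = 85 μg.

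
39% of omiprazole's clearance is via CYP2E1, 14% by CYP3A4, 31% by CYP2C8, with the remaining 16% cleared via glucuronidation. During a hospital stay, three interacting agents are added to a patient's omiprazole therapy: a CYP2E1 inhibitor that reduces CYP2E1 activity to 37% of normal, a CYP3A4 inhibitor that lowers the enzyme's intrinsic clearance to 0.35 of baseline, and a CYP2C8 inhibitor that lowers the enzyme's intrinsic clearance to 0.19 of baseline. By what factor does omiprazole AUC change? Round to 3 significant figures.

The CYP2E1 pathway (39% of clearance) falls to 0.37× activity: 0.39 × 0.37 = 0.1443.
The CYP3A4 pathway (14% of clearance) is reduced to 0.35× activity: 0.14 × 0.35 = 0.049.
The CYP2C8 pathway (31% of clearance) falls to 0.19× activity: 0.31 × 0.19 = 0.0589.
The remaining 16% of clearance is unaffected.
New clearance relative to baseline: 0.1443 + 0.049 + 0.0589 + 0.16 = 0.4122.
Net AUC ratio = 1 / 0.4122 = 2.43.

2.43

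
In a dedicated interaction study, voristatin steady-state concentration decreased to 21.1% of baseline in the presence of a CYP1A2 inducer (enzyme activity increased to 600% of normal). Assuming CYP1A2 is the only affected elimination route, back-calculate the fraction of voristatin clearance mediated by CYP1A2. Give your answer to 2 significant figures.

Let fm be the CYP1A2 fraction. New clearance relative to baseline = fm × 6 + (1 − fm).
Steady-state concentration ratio = 1 / (new CL fraction), so new CL fraction = 1 / 0.211 = 4.739.
fm × 6 + 1 − fm = 4.739  ⇒  fm × (6 − 1) = 3.739  ⇒  fm = 0.75.

0.75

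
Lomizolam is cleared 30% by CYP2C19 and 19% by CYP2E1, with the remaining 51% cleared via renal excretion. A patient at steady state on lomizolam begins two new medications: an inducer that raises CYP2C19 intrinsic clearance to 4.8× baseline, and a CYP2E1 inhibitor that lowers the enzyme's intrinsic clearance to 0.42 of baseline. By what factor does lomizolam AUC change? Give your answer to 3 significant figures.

0.493

The CYP2C19 pathway (30% of clearance) is boosted to 4.8× activity: 0.3 × 4.8 = 1.44.
The CYP2E1 pathway (19% of clearance) falls to 0.42× activity: 0.19 × 0.42 = 0.0798.
Non-CYP routes (51%) are unchanged.
CL_new/CL_old = 1.44 + 0.0798 + 0.51 = 2.0298.
Because AUC varies inversely with clearance, the combined effect is 1 / 2.0298 = 0.493.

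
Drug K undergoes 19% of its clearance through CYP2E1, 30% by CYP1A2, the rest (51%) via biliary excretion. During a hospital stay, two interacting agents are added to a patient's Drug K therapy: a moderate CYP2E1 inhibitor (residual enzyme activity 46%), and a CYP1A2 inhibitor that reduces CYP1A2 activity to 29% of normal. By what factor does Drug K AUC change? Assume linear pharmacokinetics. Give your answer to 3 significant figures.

1.46

The CYP2E1 pathway (19% of clearance) is reduced to 0.46× activity: 0.19 × 0.46 = 0.0874.
The CYP1A2 pathway (30% of clearance) falls to 0.29× activity: 0.3 × 0.29 = 0.087.
Non-CYP routes (51%) are unchanged.
CL_new/CL_old = 0.0874 + 0.087 + 0.51 = 0.6844.
Net AUC ratio = 1 / 0.6844 = 1.46.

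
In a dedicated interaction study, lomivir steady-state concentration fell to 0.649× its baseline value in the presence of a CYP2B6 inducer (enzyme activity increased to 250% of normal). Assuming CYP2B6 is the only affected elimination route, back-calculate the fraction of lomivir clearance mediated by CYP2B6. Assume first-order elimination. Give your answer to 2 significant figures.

Let x = fm,CYP2B6. Because steady-state concentration ∝ 1/CL, relative clearance rose to 1/0.649 = 1.541.
Setting x·2.5 + (1 − x) = 1.541 and solving: x = (1.541 − 1)/(2.5 − 1) = 0.36.

0.36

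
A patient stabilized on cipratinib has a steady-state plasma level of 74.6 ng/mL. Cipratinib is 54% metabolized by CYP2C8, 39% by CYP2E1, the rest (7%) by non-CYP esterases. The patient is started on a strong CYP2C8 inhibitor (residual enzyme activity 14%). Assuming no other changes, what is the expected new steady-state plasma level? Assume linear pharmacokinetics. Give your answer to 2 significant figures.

1.4 × 10² ng/mL

The CYP2C8 pathway (54% of clearance) falls to 0.14× activity: 0.54 × 0.14 = 0.0756.
CYP2E1 (39%) and the residual 7% are unaffected.
Relative clearance = 0.0756 + 0.39 + 0.07 = 0.5356.
New steady-state plasma level = baseline ÷ relative clearance = 74.6 / 0.5356 = 1.4 × 10² ng/mL.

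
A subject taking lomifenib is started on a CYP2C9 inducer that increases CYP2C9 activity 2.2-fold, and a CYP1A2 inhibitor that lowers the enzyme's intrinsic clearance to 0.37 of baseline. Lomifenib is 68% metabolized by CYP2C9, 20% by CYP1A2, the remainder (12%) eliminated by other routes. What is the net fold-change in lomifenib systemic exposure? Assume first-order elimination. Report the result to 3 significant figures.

CYP2C9: 0.68 × 2.2 = 1.496
CYP1A2: 0.2 × 0.37 = 0.074
Other: 0.12 (unchanged)
Relative clearance = 1.496 + 0.074 + 0.12 = 1.69.
Systemic exposure ∝ 1/CL: fold-change = 1 / 1.69 = 0.592.

0.592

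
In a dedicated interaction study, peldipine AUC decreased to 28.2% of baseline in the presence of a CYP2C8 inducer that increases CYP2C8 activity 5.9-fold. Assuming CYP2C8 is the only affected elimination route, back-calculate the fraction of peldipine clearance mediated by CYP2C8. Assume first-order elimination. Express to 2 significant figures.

0.52

CL'/CL = 1 / 0.282 = 3.546
5.9·fm + (1 − fm) = 3.546
fm = (3.546 − 1) / (5.9 − 1) = 0.52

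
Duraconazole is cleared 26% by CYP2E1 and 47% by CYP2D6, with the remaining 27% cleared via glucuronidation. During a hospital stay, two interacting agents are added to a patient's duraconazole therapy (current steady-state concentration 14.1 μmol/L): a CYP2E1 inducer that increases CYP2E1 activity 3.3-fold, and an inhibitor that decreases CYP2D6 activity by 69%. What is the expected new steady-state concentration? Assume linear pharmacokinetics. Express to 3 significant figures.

CYP2E1: 0.26 × 3.3 = 0.858
CYP2D6: 0.47 × 0.31 = 0.1457
Other: 0.27 (unchanged)
Relative clearance = 0.858 + 0.1457 + 0.27 = 1.2737.
New steady-state concentration = 14.1 / 1.2737 = 11.1 μmol/L (concentration scales inversely with clearance).

11.1 μmol/L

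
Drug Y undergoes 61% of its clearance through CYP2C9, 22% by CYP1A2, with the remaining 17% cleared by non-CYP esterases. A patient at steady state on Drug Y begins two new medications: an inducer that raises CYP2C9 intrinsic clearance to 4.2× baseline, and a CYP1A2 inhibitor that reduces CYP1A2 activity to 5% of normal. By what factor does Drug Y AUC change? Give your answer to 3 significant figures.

CYP2C9: 0.61 × 4.2 = 2.562
CYP1A2: 0.22 × 0.05 = 0.011
Other: 0.17 (unchanged)
Relative clearance = 2.562 + 0.011 + 0.17 = 2.743.
Net AUC ratio = 1 / 2.743 = 0.365.

0.365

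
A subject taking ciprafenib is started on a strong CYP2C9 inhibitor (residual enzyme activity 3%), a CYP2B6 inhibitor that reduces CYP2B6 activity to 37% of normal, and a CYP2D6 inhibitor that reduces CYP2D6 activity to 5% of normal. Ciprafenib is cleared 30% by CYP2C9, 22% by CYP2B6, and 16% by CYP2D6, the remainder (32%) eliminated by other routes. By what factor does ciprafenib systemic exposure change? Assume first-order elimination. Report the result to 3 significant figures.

CYP2C9: 0.3 × 0.03 = 0.009
CYP2B6: 0.22 × 0.37 = 0.0814
CYP2D6: 0.16 × 0.05 = 0.008
Other: 0.32 (unchanged)
Relative clearance = 0.009 + 0.0814 + 0.008 + 0.32 = 0.4184.
Systemic exposure ∝ 1/CL: fold-change = 1 / 0.4184 = 2.39.

2.39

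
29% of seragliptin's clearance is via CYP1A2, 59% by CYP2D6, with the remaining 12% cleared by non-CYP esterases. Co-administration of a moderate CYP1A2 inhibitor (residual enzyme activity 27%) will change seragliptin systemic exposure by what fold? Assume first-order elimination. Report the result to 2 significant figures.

1.3

The CYP1A2 pathway (29% of clearance) is reduced to 0.27× activity: 0.29 × 0.27 = 0.0783.
CYP2D6 (59%) and the residual 12% are unaffected.
New clearance relative to baseline: 0.0783 + 0.59 + 0.12 = 0.7883.
Since systemic exposure ∝ 1/CL, the ratio is 1 / 0.7883 = 1.3.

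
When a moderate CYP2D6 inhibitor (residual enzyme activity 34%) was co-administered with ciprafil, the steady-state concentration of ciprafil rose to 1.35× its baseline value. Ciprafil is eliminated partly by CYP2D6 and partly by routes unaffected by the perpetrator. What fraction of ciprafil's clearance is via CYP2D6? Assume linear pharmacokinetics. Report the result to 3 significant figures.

0.393

Let x = fm,CYP2D6. Because steady-state concentration ∝ 1/CL, relative clearance fell to 1/1.35 = 0.7407.
Setting x·0.34 + (1 − x) = 0.7407 and solving: x = (0.7407 − 1)/(0.34 − 1) = 0.393.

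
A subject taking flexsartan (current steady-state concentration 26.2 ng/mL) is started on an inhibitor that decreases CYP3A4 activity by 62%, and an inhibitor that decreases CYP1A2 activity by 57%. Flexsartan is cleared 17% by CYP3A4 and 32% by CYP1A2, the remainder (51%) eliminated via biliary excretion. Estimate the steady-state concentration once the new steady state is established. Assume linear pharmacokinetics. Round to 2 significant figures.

37 ng/mL

CYP3A4: 0.17 × 0.38 = 0.0646
CYP1A2: 0.32 × 0.43 = 0.1376
Other: 0.51 (unchanged)
New clearance relative to baseline: 0.0646 + 0.1376 + 0.51 = 0.7122.
New steady-state concentration = 26.2 / 0.7122 = 37 ng/mL (concentration scales inversely with clearance).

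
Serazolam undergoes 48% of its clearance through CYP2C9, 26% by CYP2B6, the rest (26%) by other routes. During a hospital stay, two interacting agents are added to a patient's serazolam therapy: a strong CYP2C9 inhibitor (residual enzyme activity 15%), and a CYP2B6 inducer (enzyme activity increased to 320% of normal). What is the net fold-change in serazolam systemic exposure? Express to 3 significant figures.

CYP2C9: 0.48 × 0.15 = 0.072
CYP2B6: 0.26 × 3.2 = 0.832
Other: 0.26 (unchanged)
CL_new/CL_old = 0.072 + 0.832 + 0.26 = 1.164.
Net systemic exposure ratio = 1 / 1.164 = 0.859.

0.859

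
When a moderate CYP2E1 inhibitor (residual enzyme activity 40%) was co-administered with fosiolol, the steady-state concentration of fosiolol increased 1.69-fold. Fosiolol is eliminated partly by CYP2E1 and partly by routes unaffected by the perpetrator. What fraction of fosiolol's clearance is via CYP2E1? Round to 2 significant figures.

CL'/CL = 1 / 1.69 = 0.5917
0.4·fm + (1 − fm) = 0.5917
fm = (0.5917 − 1) / (0.4 − 1) = 0.68

0.68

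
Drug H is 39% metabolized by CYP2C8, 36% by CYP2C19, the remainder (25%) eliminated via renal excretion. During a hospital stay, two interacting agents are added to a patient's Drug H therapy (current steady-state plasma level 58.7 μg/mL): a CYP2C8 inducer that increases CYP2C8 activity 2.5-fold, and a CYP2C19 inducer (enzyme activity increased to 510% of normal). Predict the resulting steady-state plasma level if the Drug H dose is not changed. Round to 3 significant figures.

19.2 μg/mL

The CYP2C8 pathway (39% of clearance) rises to 2.5× activity: 0.39 × 2.5 = 0.975.
The CYP2C19 pathway (36% of clearance) rises to 5.1× activity: 0.36 × 5.1 = 1.836.
Non-CYP routes (25%) are unchanged.
New clearance relative to baseline: 0.975 + 1.836 + 0.25 = 3.061.
Dividing the baseline by the relative clearance: 58.7 / 3.061 = 19.2 μg/mL.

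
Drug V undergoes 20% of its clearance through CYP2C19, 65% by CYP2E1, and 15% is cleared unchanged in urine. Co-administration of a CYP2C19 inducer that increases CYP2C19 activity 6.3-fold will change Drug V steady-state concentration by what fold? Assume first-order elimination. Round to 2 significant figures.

0.49

The CYP2C19 pathway (20% of clearance) is boosted to 6.3× activity: 0.2 × 6.3 = 1.26.
CYP2E1 (65%) and the residual 15% are unaffected.
New clearance relative to baseline: 1.26 + 0.65 + 0.15 = 2.06.
Steady-state concentration is inversely proportional to clearance, so the fold-change is 1 / 2.06 = 0.49.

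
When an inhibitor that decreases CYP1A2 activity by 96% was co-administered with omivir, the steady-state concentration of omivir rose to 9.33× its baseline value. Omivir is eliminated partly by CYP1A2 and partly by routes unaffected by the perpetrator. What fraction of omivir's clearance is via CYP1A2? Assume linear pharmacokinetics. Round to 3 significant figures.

CL'/CL = 1 / 9.33 = 0.1072
0.04·fm + (1 − fm) = 0.1072
fm = (0.1072 − 1) / (0.04 − 1) = 0.930

0.930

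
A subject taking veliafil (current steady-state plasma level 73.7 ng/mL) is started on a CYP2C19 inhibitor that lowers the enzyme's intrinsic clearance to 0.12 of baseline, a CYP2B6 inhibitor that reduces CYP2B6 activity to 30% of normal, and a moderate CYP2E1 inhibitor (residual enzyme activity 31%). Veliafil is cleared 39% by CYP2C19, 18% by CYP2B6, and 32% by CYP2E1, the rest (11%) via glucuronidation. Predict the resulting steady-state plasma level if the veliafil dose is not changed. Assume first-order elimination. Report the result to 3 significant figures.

238 ng/mL

The CYP2C19 pathway (39% of clearance) is reduced to 0.12× activity: 0.39 × 0.12 = 0.0468.
The CYP2B6 pathway (18% of clearance) falls to 0.3× activity: 0.18 × 0.3 = 0.054.
The CYP2E1 pathway (32% of clearance) drops to 0.31× activity: 0.32 × 0.31 = 0.0992.
The remaining 11% of clearance is unaffected.
CL_new/CL_old = 0.0468 + 0.054 + 0.0992 + 0.11 = 0.31.
Dividing the baseline by the relative clearance: 73.7 / 0.31 = 238 ng/mL.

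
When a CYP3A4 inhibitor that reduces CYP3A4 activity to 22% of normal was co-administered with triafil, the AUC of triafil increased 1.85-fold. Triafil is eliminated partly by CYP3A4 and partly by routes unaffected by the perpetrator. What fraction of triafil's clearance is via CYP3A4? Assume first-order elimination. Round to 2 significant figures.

0.59

Call the CYP3A4 fraction fm. After the interaction, CL_new/CL_old = fm × 0.22 + (1 − fm).
AUC ratio = 1 / (new CL fraction), so new CL fraction = 1 / 1.85 = 0.5405.
fm × 0.22 + 1 − fm = 0.5405  ⇒  fm × (0.22 − 1) = −0.4595  ⇒  fm = 0.59.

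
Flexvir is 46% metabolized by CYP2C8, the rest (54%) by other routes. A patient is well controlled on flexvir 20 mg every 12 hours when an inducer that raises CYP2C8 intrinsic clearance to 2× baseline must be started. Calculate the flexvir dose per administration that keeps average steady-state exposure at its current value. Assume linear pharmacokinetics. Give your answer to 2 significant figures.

CYP2C8: 0.46 × 2 = 0.92
Other: 0.54 (unchanged)
New clearance relative to baseline: 0.92 + 0.54 = 1.46.
To maintain the same steady-state level, dose must scale with clearance: new dose = 20 × 1.46 = 29 mg.

29 mg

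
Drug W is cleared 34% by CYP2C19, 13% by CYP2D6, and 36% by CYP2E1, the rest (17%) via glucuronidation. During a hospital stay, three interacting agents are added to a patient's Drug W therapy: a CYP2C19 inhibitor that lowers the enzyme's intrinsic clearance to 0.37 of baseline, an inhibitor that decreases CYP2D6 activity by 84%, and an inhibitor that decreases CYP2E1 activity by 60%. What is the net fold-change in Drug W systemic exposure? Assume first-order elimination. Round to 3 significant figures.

CYP2C19: 0.34 × 0.37 = 0.1258
CYP2D6: 0.13 × 0.16 = 0.0208
CYP2E1: 0.36 × 0.4 = 0.144
Other: 0.17 (unchanged)
Relative clearance = 0.1258 + 0.0208 + 0.144 + 0.17 = 0.4606.
Systemic exposure ∝ 1/CL: fold-change = 1 / 0.4606 = 2.17.

2.17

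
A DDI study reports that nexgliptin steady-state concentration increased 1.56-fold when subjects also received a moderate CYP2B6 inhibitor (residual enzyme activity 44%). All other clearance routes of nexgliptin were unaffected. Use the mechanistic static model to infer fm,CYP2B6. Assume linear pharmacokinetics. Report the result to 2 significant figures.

CL'/CL = 1 / 1.56 = 0.641
0.44·fm + (1 − fm) = 0.641
fm = (0.641 − 1) / (0.44 − 1) = 0.64

0.64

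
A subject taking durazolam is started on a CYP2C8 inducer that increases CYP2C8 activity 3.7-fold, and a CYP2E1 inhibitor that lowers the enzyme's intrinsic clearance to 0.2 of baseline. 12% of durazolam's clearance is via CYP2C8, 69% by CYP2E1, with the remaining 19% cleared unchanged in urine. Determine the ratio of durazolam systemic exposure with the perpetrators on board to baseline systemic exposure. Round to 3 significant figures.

1.30

CYP2C8: 0.12 × 3.7 = 0.444
CYP2E1: 0.69 × 0.2 = 0.138
Other: 0.19 (unchanged)
Relative clearance = 0.444 + 0.138 + 0.19 = 0.772.
Systemic exposure ∝ 1/CL: fold-change = 1 / 0.772 = 1.30.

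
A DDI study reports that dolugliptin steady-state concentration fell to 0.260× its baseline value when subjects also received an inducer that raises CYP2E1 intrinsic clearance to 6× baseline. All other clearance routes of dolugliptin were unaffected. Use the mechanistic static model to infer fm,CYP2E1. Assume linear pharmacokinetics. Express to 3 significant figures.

0.569

CL'/CL = 1 / 0.260 = 3.846
6·fm + (1 − fm) = 3.846
fm = (3.846 − 1) / (6 − 1) = 0.569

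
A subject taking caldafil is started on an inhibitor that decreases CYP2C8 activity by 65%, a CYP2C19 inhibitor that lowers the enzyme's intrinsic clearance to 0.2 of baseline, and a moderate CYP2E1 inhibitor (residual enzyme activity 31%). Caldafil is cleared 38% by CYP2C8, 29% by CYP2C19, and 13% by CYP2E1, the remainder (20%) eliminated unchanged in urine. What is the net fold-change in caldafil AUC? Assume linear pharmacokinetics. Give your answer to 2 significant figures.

2.3

The CYP2C8 pathway (38% of clearance) falls to 0.35× activity: 0.38 × 0.35 = 0.133.
The CYP2C19 pathway (29% of clearance) falls to 0.2× activity: 0.29 × 0.2 = 0.058.
The CYP2E1 pathway (13% of clearance) falls to 0.31× activity: 0.13 × 0.31 = 0.0403.
The remaining 20% of clearance is unaffected.
New clearance relative to baseline: 0.133 + 0.058 + 0.0403 + 0.2 = 0.4313.
Because AUC varies inversely with clearance, the combined effect is 1 / 0.4313 = 2.3.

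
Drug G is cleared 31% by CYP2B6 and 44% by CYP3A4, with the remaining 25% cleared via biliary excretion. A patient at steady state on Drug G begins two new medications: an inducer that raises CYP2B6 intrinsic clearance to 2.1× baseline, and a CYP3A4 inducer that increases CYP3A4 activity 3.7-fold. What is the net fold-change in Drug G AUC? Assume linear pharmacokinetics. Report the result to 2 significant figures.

0.40

CYP2B6: 0.31 × 2.1 = 0.651
CYP3A4: 0.44 × 3.7 = 1.628
Other: 0.25 (unchanged)
CL_new/CL_old = 0.651 + 1.628 + 0.25 = 2.529.
Net AUC ratio = 1 / 2.529 = 0.40.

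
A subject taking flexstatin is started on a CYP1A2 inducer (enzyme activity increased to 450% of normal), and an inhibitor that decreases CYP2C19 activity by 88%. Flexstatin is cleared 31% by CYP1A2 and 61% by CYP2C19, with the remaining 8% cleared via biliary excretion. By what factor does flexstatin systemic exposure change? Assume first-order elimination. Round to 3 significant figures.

The CYP1A2 pathway (31% of clearance) rises to 4.5× activity: 0.31 × 4.5 = 1.395.
The CYP2C19 pathway (61% of clearance) falls to 0.12× activity: 0.61 × 0.12 = 0.0732.
Non-CYP routes (8%) are unchanged.
Relative clearance = 1.395 + 0.0732 + 0.08 = 1.5482.
Systemic exposure ∝ 1/CL: fold-change = 1 / 1.5482 = 0.646.

0.646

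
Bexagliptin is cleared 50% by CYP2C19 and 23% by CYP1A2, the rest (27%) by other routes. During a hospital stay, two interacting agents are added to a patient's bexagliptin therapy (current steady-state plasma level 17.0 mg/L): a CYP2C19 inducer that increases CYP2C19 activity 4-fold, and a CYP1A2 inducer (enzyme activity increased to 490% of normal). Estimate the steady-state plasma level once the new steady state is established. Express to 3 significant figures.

5.00 mg/L

The CYP2C19 pathway (50% of clearance) rises to 4× activity: 0.5 × 4 = 2.
The CYP1A2 pathway (23% of clearance) increases to 4.9× activity: 0.23 × 4.9 = 1.127.
The remaining 27% of clearance is unaffected.
CL_new/CL_old = 2 + 1.127 + 0.27 = 3.397.
Dividing the baseline by the relative clearance: 17.0 / 3.397 = 5.00 mg/L.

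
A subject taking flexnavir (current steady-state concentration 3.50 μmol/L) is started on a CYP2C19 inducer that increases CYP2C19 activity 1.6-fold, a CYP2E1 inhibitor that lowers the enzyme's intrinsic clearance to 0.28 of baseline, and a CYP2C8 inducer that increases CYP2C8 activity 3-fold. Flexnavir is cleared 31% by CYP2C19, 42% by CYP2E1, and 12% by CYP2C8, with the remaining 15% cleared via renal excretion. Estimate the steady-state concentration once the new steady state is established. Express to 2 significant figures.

CYP2C19: 0.31 × 1.6 = 0.496
CYP2E1: 0.42 × 0.28 = 0.1176
CYP2C8: 0.12 × 3 = 0.36
Other: 0.15 (unchanged)
New clearance relative to baseline: 0.496 + 0.1176 + 0.36 + 0.15 = 1.1236.
New steady-state concentration = 3.50 / 1.1236 = 3.1 μmol/L (concentration scales inversely with clearance).

3.1 μmol/L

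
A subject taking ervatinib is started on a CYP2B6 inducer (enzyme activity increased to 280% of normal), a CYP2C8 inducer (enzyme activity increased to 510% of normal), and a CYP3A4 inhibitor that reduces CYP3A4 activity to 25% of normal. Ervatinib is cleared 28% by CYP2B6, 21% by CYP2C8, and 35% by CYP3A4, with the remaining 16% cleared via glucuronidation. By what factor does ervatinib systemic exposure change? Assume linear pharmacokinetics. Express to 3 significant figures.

0.476

CYP2B6: 0.28 × 2.8 = 0.784
CYP2C8: 0.21 × 5.1 = 1.071
CYP3A4: 0.35 × 0.25 = 0.0875
Other: 0.16 (unchanged)
CL_new/CL_old = 0.784 + 1.071 + 0.0875 + 0.16 = 2.1025.
Because systemic exposure varies inversely with clearance, the combined effect is 1 / 2.1025 = 0.476.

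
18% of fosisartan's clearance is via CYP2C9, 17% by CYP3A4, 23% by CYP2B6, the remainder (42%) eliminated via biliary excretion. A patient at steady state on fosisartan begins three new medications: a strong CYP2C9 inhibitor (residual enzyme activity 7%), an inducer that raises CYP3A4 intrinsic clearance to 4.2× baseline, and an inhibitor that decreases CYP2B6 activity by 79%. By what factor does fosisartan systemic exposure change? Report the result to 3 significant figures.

0.837

CYP2C9: 0.18 × 0.07 = 0.0126
CYP3A4: 0.17 × 4.2 = 0.714
CYP2B6: 0.23 × 0.21 = 0.0483
Other: 0.42 (unchanged)
CL_new/CL_old = 0.0126 + 0.714 + 0.0483 + 0.42 = 1.1949.
Net systemic exposure ratio = 1 / 1.1949 = 0.837.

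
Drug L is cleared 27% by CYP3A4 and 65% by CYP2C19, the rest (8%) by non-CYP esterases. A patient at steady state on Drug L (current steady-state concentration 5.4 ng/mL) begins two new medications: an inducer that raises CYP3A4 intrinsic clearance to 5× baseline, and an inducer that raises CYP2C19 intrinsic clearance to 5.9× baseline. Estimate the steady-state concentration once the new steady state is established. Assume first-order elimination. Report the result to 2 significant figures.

The CYP3A4 pathway (27% of clearance) is boosted to 5× activity: 0.27 × 5 = 1.35.
The CYP2C19 pathway (65% of clearance) rises to 5.9× activity: 0.65 × 5.9 = 3.835.
The remaining 8% of clearance is unaffected.
Relative clearance = 1.35 + 3.835 + 0.08 = 5.265.
New steady-state concentration = 5.4 / 5.265 = 1.0 ng/mL (concentration scales inversely with clearance).

1.0 ng/mL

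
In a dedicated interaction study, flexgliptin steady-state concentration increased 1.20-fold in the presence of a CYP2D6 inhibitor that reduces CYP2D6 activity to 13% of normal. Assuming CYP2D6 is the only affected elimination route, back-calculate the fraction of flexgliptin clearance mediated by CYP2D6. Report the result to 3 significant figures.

0.192

Let fm be the CYP2D6 fraction. New clearance relative to baseline = fm × 0.13 + (1 − fm).
Steady-state concentration ratio = 1 / (new CL fraction), so new CL fraction = 1 / 1.20 = 0.8333.
fm × 0.13 + 1 − fm = 0.8333  ⇒  fm × (0.13 − 1) = −0.1667  ⇒  fm = 0.192.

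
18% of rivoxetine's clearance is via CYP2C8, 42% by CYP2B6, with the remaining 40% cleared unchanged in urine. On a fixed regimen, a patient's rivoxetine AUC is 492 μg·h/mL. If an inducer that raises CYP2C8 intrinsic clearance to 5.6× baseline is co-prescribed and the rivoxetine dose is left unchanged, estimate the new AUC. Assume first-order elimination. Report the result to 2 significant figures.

2.7 × 10² μg·h/mL

The CYP2C8 pathway (18% of clearance) rises to 5.6× activity: 0.18 × 5.6 = 1.008.
CYP2B6 (42%) and the residual 40% are unaffected.
CL_new/CL_old = 1.008 + 0.42 + 0.4 = 1.828.
New AUC = baseline ÷ relative clearance = 492 / 1.828 = 2.7 × 10² μg·h/mL.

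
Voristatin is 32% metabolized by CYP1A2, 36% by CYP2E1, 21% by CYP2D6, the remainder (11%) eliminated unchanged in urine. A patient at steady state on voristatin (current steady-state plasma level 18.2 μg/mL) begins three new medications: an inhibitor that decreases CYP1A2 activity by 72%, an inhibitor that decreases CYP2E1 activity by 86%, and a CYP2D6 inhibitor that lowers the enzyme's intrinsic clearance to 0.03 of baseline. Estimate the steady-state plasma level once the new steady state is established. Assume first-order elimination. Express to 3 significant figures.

The CYP1A2 pathway (32% of clearance) is reduced to 0.28× activity: 0.32 × 0.28 = 0.0896.
The CYP2E1 pathway (36% of clearance) drops to 0.14× activity: 0.36 × 0.14 = 0.0504.
The CYP2D6 pathway (21% of clearance) is reduced to 0.03× activity: 0.21 × 0.03 = 0.0063.
The remaining 11% of clearance is unaffected.
CL_new/CL_old = 0.0896 + 0.0504 + 0.0063 + 0.11 = 0.2563.
Dividing the baseline by the relative clearance: 18.2 / 0.2563 = 71.0 μg/mL.

71.0 μg/mL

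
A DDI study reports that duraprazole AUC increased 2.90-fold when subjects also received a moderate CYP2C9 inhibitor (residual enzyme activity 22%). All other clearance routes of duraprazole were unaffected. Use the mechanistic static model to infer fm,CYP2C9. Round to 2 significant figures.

0.84

CL'/CL = 1 / 2.90 = 0.3448
0.22·fm + (1 − fm) = 0.3448
fm = (0.3448 − 1) / (0.22 − 1) = 0.84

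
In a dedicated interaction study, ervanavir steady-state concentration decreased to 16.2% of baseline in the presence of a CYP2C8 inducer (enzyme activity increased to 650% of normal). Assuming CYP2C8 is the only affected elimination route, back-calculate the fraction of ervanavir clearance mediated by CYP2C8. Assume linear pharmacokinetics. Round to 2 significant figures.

0.94

Call the CYP2C8 fraction fm. After the interaction, CL_new/CL_old = fm × 6.5 + (1 − fm).
Steady-state concentration ratio = 1 / (new CL fraction), so new CL fraction = 1 / 0.162 = 6.173.
fm × 6.5 + 1 − fm = 6.173  ⇒  fm × (6.5 − 1) = 5.173  ⇒  fm = 0.94.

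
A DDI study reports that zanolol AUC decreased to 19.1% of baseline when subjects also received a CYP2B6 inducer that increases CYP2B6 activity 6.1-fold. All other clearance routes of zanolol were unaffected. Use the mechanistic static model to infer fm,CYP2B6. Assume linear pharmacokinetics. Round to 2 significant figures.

0.83

CL'/CL = 1 / 0.191 = 5.236
6.1·fm + (1 − fm) = 5.236
fm = (5.236 − 1) / (6.1 − 1) = 0.83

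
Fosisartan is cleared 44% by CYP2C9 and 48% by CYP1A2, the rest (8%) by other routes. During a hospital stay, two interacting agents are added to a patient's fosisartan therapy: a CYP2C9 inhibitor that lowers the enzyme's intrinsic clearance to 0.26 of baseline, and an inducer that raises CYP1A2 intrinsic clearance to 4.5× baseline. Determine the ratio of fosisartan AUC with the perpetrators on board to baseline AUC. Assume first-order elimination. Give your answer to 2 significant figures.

The CYP2C9 pathway (44% of clearance) drops to 0.26× activity: 0.44 × 0.26 = 0.1144.
The CYP1A2 pathway (48% of clearance) is boosted to 4.5× activity: 0.48 × 4.5 = 2.16.
The remaining 8% of clearance is unaffected.
New clearance relative to baseline: 0.1144 + 2.16 + 0.08 = 2.3544.
Because AUC varies inversely with clearance, the combined effect is 1 / 2.3544 = 0.42.

0.42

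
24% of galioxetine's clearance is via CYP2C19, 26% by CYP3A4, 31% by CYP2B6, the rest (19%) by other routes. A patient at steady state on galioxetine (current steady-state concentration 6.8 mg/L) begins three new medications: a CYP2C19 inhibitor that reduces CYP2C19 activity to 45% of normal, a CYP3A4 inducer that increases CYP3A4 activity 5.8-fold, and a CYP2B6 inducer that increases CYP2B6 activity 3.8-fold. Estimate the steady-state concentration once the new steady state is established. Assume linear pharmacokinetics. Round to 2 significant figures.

The CYP2C19 pathway (24% of clearance) drops to 0.45× activity: 0.24 × 0.45 = 0.108.
The CYP3A4 pathway (26% of clearance) increases to 5.8× activity: 0.26 × 5.8 = 1.508.
The CYP2B6 pathway (31% of clearance) rises to 3.8× activity: 0.31 × 3.8 = 1.178.
Non-CYP routes (19%) are unchanged.
New clearance relative to baseline: 0.108 + 1.508 + 1.178 + 0.19 = 2.984.
Steady-state concentration ∝ 1/CL: new value = 6.8 / 2.984 = 2.3 mg/L.

2.3 mg/L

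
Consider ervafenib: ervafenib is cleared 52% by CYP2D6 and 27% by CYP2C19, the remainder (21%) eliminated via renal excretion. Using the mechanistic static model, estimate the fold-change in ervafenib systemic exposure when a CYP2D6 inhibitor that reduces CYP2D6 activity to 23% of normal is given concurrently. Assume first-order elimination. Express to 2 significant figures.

1.7

CYP2D6: 0.52 × 0.23 = 0.1196
CYP2C19: 0.27 (unchanged)
Other: 0.21 (unchanged)
CL_new/CL_old = 0.1196 + 0.27 + 0.21 = 0.5996.
Systemic exposure is inversely proportional to clearance, so the fold-change is 1 / 0.5996 = 1.7.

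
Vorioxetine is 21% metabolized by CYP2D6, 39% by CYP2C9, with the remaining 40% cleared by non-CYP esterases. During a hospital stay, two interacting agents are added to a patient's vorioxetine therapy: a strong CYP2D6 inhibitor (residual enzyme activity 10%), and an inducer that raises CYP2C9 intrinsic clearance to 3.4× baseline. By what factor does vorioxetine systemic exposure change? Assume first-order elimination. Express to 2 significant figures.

0.57

The CYP2D6 pathway (21% of clearance) drops to 0.1× activity: 0.21 × 0.1 = 0.021.
The CYP2C9 pathway (39% of clearance) increases to 3.4× activity: 0.39 × 3.4 = 1.326.
The remaining 40% of clearance is unaffected.
Relative clearance = 0.021 + 1.326 + 0.4 = 1.747.
Systemic exposure ∝ 1/CL: fold-change = 1 / 1.747 = 0.57.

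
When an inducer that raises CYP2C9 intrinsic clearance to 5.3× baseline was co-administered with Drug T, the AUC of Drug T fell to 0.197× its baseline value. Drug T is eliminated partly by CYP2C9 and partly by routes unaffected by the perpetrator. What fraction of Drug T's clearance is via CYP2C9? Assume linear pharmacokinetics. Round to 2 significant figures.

0.95

Let x = fm,CYP2C9. Because AUC ∝ 1/CL, relative clearance rose to 1/0.197 = 5.076.
Only the CYP2C9 route changed, so 5.076 = x·5.3 + (1 − x), giving x = 0.95.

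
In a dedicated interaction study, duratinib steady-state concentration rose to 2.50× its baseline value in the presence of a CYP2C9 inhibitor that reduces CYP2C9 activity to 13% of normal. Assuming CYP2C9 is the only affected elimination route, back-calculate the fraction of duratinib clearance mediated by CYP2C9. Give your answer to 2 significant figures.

0.69

Write x for the fraction cleared via CYP2C9. The observed steady-state concentration change means clearance fell to 1/2.50 = 0.4 of baseline.
Only the CYP2C9 route changed, so 0.4 = x·0.13 + (1 − x), giving x = 0.69.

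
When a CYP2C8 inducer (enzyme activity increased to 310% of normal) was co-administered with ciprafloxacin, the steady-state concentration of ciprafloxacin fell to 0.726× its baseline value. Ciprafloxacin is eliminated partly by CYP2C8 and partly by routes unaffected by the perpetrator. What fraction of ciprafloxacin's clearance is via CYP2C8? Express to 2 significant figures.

0.18

Let fm be the CYP2C8 fraction. New clearance relative to baseline = fm × 3.1 + (1 − fm).
Steady-state concentration ratio = 1 / (new CL fraction), so new CL fraction = 1 / 0.726 = 1.377.
fm × 3.1 + 1 − fm = 1.377  ⇒  fm × (3.1 − 1) = 0.3774  ⇒  fm = 0.18.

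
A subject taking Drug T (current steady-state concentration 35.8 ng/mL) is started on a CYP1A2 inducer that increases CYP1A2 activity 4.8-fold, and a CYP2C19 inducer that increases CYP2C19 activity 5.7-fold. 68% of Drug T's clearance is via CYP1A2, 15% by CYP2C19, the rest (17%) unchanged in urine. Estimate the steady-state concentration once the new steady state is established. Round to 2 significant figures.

The CYP1A2 pathway (68% of clearance) is boosted to 4.8× activity: 0.68 × 4.8 = 3.264.
The CYP2C19 pathway (15% of clearance) rises to 5.7× activity: 0.15 × 5.7 = 0.855.
The remaining 17% of clearance is unaffected.
New clearance relative to baseline: 3.264 + 0.855 + 0.17 = 4.289.
New steady-state concentration = 35.8 / 4.289 = 8.3 ng/mL (concentration scales inversely with clearance).

8.3 ng/mL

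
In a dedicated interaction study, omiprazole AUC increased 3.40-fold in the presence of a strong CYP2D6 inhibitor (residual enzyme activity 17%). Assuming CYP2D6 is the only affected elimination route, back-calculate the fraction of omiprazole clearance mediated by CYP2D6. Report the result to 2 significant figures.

CL'/CL = 1 / 3.40 = 0.2941
0.17·fm + (1 − fm) = 0.2941
fm = (0.2941 − 1) / (0.17 − 1) = 0.85

0.85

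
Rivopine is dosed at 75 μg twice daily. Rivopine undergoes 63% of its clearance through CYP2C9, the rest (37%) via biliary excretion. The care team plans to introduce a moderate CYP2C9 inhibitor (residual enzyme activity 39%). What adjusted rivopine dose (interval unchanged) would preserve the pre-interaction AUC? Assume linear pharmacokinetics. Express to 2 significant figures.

46 μg

The CYP2C9 pathway (63% of clearance) is reduced to 0.39× activity: 0.63 × 0.39 = 0.2457.
Non-CYP routes (37%) are unchanged.
CL_new/CL_old = 0.2457 + 0.37 = 0.6157.
To maintain the same steady-state level, dose must scale with clearance: new dose = 75 × 0.6157 = 46 μg.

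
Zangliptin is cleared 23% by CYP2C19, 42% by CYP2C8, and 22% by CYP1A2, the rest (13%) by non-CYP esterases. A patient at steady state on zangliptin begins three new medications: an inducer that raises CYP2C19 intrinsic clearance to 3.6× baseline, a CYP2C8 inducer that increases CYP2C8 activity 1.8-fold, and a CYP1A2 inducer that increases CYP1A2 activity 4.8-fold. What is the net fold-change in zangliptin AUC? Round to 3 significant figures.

0.361

The CYP2C19 pathway (23% of clearance) is boosted to 3.6× activity: 0.23 × 3.6 = 0.828.
The CYP2C8 pathway (42% of clearance) increases to 1.8× activity: 0.42 × 1.8 = 0.756.
The CYP1A2 pathway (22% of clearance) increases to 4.8× activity: 0.22 × 4.8 = 1.056.
Non-CYP routes (13%) are unchanged.
New clearance relative to baseline: 0.828 + 0.756 + 1.056 + 0.13 = 2.77.
Net AUC ratio = 1 / 2.77 = 0.361.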